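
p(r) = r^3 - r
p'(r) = 3*r^2 - 1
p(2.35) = 10.63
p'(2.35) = 15.57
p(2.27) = 9.43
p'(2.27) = 14.46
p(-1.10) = -0.23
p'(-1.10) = 2.63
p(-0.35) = 0.31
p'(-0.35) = -0.63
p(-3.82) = -51.92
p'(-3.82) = 42.78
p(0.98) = -0.04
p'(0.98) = 1.88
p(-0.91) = 0.16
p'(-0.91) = 1.48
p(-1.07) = -0.16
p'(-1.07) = 2.43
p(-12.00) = -1716.00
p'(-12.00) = 431.00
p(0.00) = 0.00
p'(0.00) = -1.00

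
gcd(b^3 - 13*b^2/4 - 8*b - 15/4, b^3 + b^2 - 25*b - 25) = b^2 - 4*b - 5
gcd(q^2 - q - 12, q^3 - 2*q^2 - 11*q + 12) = q^2 - q - 12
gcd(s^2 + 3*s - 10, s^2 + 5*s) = s + 5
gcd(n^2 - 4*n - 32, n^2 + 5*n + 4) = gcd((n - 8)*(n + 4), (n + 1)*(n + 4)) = n + 4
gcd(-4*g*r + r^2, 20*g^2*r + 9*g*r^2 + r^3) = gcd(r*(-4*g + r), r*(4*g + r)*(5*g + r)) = r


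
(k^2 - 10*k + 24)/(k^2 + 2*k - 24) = (k - 6)/(k + 6)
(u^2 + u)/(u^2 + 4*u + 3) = u/(u + 3)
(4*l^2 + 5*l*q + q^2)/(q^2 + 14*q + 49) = (4*l^2 + 5*l*q + q^2)/(q^2 + 14*q + 49)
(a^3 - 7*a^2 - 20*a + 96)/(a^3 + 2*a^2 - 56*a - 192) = (a - 3)/(a + 6)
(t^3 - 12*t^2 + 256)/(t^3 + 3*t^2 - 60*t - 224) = (t - 8)/(t + 7)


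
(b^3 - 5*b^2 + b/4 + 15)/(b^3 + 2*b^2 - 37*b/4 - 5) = (2*b^2 - 5*b - 12)/(2*b^2 + 9*b + 4)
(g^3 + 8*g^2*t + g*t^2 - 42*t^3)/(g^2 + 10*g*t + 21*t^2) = g - 2*t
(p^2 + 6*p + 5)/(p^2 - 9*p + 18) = (p^2 + 6*p + 5)/(p^2 - 9*p + 18)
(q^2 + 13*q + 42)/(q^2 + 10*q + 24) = (q + 7)/(q + 4)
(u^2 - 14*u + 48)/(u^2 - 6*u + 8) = (u^2 - 14*u + 48)/(u^2 - 6*u + 8)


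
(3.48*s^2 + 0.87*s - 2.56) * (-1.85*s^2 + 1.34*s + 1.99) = -6.438*s^4 + 3.0537*s^3 + 12.827*s^2 - 1.6991*s - 5.0944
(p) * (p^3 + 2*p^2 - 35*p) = p^4 + 2*p^3 - 35*p^2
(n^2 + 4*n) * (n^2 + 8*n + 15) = n^4 + 12*n^3 + 47*n^2 + 60*n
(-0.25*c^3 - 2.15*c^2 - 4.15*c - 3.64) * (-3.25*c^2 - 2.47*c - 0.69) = 0.8125*c^5 + 7.605*c^4 + 18.9705*c^3 + 23.564*c^2 + 11.8543*c + 2.5116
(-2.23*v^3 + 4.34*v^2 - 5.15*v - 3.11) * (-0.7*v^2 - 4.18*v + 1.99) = 1.561*v^5 + 6.2834*v^4 - 18.9739*v^3 + 32.3406*v^2 + 2.7513*v - 6.1889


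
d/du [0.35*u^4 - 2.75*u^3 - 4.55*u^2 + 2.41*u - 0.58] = 1.4*u^3 - 8.25*u^2 - 9.1*u + 2.41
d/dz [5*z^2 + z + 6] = 10*z + 1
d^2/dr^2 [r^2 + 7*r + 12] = 2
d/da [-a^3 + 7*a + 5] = 7 - 3*a^2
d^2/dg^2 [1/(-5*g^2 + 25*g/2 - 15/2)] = 4*(4*g^2 - 10*g - (4*g - 5)^2 + 6)/(5*(2*g^2 - 5*g + 3)^3)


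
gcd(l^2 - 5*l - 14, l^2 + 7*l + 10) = l + 2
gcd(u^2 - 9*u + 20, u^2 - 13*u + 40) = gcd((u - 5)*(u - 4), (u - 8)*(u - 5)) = u - 5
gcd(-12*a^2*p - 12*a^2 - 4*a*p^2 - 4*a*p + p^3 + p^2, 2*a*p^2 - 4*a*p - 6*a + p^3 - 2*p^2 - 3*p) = 2*a*p + 2*a + p^2 + p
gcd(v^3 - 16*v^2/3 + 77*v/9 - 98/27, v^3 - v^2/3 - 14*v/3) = v - 7/3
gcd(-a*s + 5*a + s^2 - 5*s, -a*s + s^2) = -a + s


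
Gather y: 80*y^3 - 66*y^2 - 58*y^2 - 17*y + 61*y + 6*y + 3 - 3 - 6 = 80*y^3 - 124*y^2 + 50*y - 6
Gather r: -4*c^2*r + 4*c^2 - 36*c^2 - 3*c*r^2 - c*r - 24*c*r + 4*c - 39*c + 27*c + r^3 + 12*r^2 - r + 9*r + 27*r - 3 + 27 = -32*c^2 - 8*c + r^3 + r^2*(12 - 3*c) + r*(-4*c^2 - 25*c + 35) + 24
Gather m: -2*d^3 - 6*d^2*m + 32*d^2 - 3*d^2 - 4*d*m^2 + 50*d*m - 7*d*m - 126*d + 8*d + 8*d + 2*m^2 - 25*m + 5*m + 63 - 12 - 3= -2*d^3 + 29*d^2 - 110*d + m^2*(2 - 4*d) + m*(-6*d^2 + 43*d - 20) + 48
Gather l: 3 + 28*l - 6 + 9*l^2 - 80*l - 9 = 9*l^2 - 52*l - 12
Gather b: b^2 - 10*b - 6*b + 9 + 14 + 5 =b^2 - 16*b + 28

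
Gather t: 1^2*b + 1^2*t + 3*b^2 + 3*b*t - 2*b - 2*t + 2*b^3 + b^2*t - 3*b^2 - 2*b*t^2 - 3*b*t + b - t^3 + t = 2*b^3 + b^2*t - 2*b*t^2 - t^3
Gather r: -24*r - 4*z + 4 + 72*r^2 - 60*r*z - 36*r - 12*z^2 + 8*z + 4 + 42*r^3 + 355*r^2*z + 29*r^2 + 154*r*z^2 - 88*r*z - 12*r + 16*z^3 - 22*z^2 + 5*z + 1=42*r^3 + r^2*(355*z + 101) + r*(154*z^2 - 148*z - 72) + 16*z^3 - 34*z^2 + 9*z + 9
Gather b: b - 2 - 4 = b - 6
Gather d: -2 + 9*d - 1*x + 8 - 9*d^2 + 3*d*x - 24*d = -9*d^2 + d*(3*x - 15) - x + 6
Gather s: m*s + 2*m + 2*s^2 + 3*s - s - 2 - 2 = 2*m + 2*s^2 + s*(m + 2) - 4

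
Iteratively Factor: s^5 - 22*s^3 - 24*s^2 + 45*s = (s + 3)*(s^4 - 3*s^3 - 13*s^2 + 15*s) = (s - 1)*(s + 3)*(s^3 - 2*s^2 - 15*s) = (s - 5)*(s - 1)*(s + 3)*(s^2 + 3*s) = (s - 5)*(s - 1)*(s + 3)^2*(s)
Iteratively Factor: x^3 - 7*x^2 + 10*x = (x - 5)*(x^2 - 2*x) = x*(x - 5)*(x - 2)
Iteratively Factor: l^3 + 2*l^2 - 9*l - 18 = (l + 3)*(l^2 - l - 6) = (l - 3)*(l + 3)*(l + 2)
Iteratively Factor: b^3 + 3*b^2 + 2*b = (b + 1)*(b^2 + 2*b) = b*(b + 1)*(b + 2)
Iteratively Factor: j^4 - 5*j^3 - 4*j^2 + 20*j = (j)*(j^3 - 5*j^2 - 4*j + 20) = j*(j - 5)*(j^2 - 4) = j*(j - 5)*(j + 2)*(j - 2)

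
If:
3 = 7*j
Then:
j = 3/7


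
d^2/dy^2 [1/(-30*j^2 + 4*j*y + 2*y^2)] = (15*j^2 - 2*j*y - y^2 + 4*(j + y)^2)/(-15*j^2 + 2*j*y + y^2)^3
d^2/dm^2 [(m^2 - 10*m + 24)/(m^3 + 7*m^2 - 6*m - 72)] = 2*(m^6 - 30*m^5 - 48*m^4 + 1340*m^3 + 288*m^2 - 12960*m + 22464)/(m^9 + 21*m^8 + 129*m^7 - 125*m^6 - 3798*m^5 - 7236*m^4 + 33480*m^3 + 101088*m^2 - 93312*m - 373248)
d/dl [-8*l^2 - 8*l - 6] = -16*l - 8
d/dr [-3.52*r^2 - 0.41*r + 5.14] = -7.04*r - 0.41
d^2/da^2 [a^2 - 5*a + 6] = 2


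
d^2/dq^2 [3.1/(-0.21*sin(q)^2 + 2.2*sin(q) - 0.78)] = (0.54684*sin(q)^4 - 4.2966*sin(q)^3 + 12.15262*sin(q)^2 + 13.9128*sin(q) - 28.99244)/(0.21*sin(q)^2 - 2.2*sin(q) + 0.78)^3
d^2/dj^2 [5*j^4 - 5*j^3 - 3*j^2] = 60*j^2 - 30*j - 6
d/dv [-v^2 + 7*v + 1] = 7 - 2*v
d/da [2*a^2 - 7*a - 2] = 4*a - 7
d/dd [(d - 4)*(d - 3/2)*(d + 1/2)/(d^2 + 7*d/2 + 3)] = (4*d^4 + 28*d^3 - 47*d^2 - 144*d - 3)/(4*d^4 + 28*d^3 + 73*d^2 + 84*d + 36)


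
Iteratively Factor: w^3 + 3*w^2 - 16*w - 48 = (w + 3)*(w^2 - 16) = (w + 3)*(w + 4)*(w - 4)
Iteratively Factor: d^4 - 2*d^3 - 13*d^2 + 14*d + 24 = (d + 3)*(d^3 - 5*d^2 + 2*d + 8) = (d + 1)*(d + 3)*(d^2 - 6*d + 8) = (d - 2)*(d + 1)*(d + 3)*(d - 4)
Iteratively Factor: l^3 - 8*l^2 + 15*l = (l)*(l^2 - 8*l + 15) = l*(l - 5)*(l - 3)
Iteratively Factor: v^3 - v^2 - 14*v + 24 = (v - 3)*(v^2 + 2*v - 8) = (v - 3)*(v - 2)*(v + 4)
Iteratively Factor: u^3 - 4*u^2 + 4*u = (u - 2)*(u^2 - 2*u) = u*(u - 2)*(u - 2)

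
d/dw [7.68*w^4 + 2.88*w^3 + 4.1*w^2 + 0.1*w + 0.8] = 30.72*w^3 + 8.64*w^2 + 8.2*w + 0.1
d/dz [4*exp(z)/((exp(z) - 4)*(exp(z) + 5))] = 4*(-exp(2*z) - 20)*exp(z)/(exp(4*z) + 2*exp(3*z) - 39*exp(2*z) - 40*exp(z) + 400)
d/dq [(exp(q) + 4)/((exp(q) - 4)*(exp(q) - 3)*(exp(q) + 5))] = 2*(-exp(3*q) - 5*exp(2*q) + 8*exp(q) + 76)*exp(q)/(exp(6*q) - 4*exp(5*q) - 42*exp(4*q) + 212*exp(3*q) + 289*exp(2*q) - 2760*exp(q) + 3600)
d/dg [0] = 0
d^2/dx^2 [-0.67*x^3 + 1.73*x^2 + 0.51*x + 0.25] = 3.46 - 4.02*x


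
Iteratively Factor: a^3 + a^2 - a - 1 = (a - 1)*(a^2 + 2*a + 1) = (a - 1)*(a + 1)*(a + 1)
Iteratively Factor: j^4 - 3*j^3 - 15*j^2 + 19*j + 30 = (j + 1)*(j^3 - 4*j^2 - 11*j + 30) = (j - 5)*(j + 1)*(j^2 + j - 6) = (j - 5)*(j + 1)*(j + 3)*(j - 2)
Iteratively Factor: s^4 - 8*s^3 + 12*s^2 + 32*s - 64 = (s - 4)*(s^3 - 4*s^2 - 4*s + 16) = (s - 4)*(s - 2)*(s^2 - 2*s - 8) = (s - 4)*(s - 2)*(s + 2)*(s - 4)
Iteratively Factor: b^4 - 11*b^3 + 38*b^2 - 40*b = (b - 5)*(b^3 - 6*b^2 + 8*b) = (b - 5)*(b - 4)*(b^2 - 2*b) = (b - 5)*(b - 4)*(b - 2)*(b)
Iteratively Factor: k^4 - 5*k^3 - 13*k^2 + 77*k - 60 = (k - 5)*(k^3 - 13*k + 12) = (k - 5)*(k - 1)*(k^2 + k - 12) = (k - 5)*(k - 3)*(k - 1)*(k + 4)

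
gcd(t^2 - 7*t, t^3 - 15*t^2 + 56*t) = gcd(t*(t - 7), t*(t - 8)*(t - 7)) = t^2 - 7*t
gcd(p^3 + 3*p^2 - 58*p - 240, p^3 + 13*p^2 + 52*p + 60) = p^2 + 11*p + 30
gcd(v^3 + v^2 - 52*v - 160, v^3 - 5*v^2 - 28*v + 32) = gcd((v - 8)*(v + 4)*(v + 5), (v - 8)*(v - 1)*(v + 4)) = v^2 - 4*v - 32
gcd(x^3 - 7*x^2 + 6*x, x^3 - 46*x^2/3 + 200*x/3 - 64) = x - 6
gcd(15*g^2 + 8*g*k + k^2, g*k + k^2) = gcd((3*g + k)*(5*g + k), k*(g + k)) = 1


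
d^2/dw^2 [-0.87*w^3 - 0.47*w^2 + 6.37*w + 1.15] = -5.22*w - 0.94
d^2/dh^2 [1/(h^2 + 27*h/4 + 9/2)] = 8*(-16*h^2 - 108*h + (8*h + 27)^2 - 72)/(4*h^2 + 27*h + 18)^3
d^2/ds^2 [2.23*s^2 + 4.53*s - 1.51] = 4.46000000000000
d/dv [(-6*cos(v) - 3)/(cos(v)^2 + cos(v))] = -(6*sin(v) + 3*sin(v)/cos(v)^2 + 6*tan(v))/(cos(v) + 1)^2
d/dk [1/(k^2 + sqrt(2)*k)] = (-2*k - sqrt(2))/(k^2*(k + sqrt(2))^2)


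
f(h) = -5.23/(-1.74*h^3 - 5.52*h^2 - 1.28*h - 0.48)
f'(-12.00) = -0.00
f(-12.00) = -0.00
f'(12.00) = -0.00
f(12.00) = 0.00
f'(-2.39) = -0.91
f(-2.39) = 1.01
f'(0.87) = -1.62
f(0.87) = 0.76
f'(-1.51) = 0.69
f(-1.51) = 1.02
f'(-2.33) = -0.68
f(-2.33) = 0.96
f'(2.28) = -0.10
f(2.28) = 0.10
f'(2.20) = -0.11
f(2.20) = 0.11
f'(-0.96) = 3.01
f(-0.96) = 1.87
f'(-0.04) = -23.13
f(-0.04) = 11.95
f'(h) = -5.23*(5.22*h^2 + 11.04*h + 1.28)/(-1.74*h^3 - 5.52*h^2 - 1.28*h - 0.48)^2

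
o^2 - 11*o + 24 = (o - 8)*(o - 3)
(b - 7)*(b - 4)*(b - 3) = b^3 - 14*b^2 + 61*b - 84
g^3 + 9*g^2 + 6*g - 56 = (g - 2)*(g + 4)*(g + 7)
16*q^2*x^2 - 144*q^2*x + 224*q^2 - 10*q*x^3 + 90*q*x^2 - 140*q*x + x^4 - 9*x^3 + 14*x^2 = (-8*q + x)*(-2*q + x)*(x - 7)*(x - 2)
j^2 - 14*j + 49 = (j - 7)^2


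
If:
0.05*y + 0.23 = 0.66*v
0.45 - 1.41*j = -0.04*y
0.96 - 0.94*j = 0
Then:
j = 1.02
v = 2.22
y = 24.75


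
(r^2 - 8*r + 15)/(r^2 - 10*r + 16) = (r^2 - 8*r + 15)/(r^2 - 10*r + 16)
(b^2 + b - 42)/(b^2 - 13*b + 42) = (b + 7)/(b - 7)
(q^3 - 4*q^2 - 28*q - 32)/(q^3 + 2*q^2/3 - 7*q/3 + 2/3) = 3*(q^2 - 6*q - 16)/(3*q^2 - 4*q + 1)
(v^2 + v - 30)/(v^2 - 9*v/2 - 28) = 2*(-v^2 - v + 30)/(-2*v^2 + 9*v + 56)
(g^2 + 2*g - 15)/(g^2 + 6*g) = (g^2 + 2*g - 15)/(g*(g + 6))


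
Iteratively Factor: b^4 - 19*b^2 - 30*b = (b - 5)*(b^3 + 5*b^2 + 6*b) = (b - 5)*(b + 3)*(b^2 + 2*b) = (b - 5)*(b + 2)*(b + 3)*(b)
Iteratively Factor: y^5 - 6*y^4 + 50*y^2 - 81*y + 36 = (y - 4)*(y^4 - 2*y^3 - 8*y^2 + 18*y - 9) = (y - 4)*(y - 1)*(y^3 - y^2 - 9*y + 9) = (y - 4)*(y - 3)*(y - 1)*(y^2 + 2*y - 3) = (y - 4)*(y - 3)*(y - 1)*(y + 3)*(y - 1)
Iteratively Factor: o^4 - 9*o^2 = (o + 3)*(o^3 - 3*o^2) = o*(o + 3)*(o^2 - 3*o) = o*(o - 3)*(o + 3)*(o)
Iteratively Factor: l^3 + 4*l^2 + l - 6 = (l + 3)*(l^2 + l - 2) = (l + 2)*(l + 3)*(l - 1)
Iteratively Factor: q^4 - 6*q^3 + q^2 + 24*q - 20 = (q - 1)*(q^3 - 5*q^2 - 4*q + 20) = (q - 1)*(q + 2)*(q^2 - 7*q + 10) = (q - 5)*(q - 1)*(q + 2)*(q - 2)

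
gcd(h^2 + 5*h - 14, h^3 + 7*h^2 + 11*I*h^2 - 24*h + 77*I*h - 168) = h + 7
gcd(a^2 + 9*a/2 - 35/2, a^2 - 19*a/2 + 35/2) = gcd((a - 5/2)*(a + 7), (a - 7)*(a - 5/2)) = a - 5/2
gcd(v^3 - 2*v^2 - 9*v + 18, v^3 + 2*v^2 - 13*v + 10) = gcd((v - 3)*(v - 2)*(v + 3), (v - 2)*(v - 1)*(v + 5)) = v - 2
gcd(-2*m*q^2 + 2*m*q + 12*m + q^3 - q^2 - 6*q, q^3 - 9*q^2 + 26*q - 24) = q - 3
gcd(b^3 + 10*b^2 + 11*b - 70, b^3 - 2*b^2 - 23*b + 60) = b + 5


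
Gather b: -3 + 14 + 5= 16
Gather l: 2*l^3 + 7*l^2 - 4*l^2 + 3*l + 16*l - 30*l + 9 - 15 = 2*l^3 + 3*l^2 - 11*l - 6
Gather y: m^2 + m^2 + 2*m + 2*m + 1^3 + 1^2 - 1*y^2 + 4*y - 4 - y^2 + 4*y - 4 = 2*m^2 + 4*m - 2*y^2 + 8*y - 6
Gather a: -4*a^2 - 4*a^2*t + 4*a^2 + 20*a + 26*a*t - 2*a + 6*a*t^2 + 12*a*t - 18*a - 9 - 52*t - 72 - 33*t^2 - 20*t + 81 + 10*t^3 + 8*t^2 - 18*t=-4*a^2*t + a*(6*t^2 + 38*t) + 10*t^3 - 25*t^2 - 90*t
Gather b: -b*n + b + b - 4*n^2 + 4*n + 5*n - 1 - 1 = b*(2 - n) - 4*n^2 + 9*n - 2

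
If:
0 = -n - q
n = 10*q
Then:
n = 0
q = 0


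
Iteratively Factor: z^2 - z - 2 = (z - 2)*(z + 1)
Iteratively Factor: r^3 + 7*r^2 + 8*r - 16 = (r - 1)*(r^2 + 8*r + 16) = (r - 1)*(r + 4)*(r + 4)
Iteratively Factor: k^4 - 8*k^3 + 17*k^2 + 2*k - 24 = (k - 3)*(k^3 - 5*k^2 + 2*k + 8) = (k - 4)*(k - 3)*(k^2 - k - 2) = (k - 4)*(k - 3)*(k + 1)*(k - 2)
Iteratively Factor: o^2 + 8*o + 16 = (o + 4)*(o + 4)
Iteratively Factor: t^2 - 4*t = (t - 4)*(t)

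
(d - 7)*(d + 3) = d^2 - 4*d - 21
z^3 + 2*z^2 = z^2*(z + 2)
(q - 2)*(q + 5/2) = q^2 + q/2 - 5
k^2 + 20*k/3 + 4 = (k + 2/3)*(k + 6)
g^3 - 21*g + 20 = (g - 4)*(g - 1)*(g + 5)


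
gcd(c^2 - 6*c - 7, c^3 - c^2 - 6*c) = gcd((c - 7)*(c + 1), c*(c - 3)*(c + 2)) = 1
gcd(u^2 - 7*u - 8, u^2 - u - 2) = u + 1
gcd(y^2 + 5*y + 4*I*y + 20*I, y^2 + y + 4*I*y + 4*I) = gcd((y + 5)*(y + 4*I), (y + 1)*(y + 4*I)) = y + 4*I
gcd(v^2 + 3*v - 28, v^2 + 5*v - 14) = v + 7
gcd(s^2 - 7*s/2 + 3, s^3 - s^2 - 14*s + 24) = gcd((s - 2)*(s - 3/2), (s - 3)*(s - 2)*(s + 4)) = s - 2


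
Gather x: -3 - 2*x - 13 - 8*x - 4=-10*x - 20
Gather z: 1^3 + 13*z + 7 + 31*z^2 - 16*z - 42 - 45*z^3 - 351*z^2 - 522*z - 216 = -45*z^3 - 320*z^2 - 525*z - 250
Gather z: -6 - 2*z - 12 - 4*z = -6*z - 18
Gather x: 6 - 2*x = 6 - 2*x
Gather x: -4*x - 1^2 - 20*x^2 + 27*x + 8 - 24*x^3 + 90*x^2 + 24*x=-24*x^3 + 70*x^2 + 47*x + 7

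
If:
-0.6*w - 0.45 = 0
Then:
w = -0.75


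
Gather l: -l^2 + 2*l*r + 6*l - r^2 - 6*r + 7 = -l^2 + l*(2*r + 6) - r^2 - 6*r + 7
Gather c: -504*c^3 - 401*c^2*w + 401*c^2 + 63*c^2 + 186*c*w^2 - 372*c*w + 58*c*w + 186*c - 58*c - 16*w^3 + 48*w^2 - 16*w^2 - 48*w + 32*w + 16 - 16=-504*c^3 + c^2*(464 - 401*w) + c*(186*w^2 - 314*w + 128) - 16*w^3 + 32*w^2 - 16*w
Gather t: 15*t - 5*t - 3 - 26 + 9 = 10*t - 20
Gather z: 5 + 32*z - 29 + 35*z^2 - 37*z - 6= 35*z^2 - 5*z - 30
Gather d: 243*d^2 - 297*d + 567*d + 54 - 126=243*d^2 + 270*d - 72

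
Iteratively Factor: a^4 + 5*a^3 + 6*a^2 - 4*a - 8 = (a - 1)*(a^3 + 6*a^2 + 12*a + 8) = (a - 1)*(a + 2)*(a^2 + 4*a + 4) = (a - 1)*(a + 2)^2*(a + 2)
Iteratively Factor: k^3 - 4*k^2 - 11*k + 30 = (k - 5)*(k^2 + k - 6) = (k - 5)*(k - 2)*(k + 3)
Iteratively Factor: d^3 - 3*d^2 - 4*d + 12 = (d - 3)*(d^2 - 4) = (d - 3)*(d + 2)*(d - 2)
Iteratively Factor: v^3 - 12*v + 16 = (v + 4)*(v^2 - 4*v + 4) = (v - 2)*(v + 4)*(v - 2)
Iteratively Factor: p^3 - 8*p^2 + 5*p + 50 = (p - 5)*(p^2 - 3*p - 10) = (p - 5)*(p + 2)*(p - 5)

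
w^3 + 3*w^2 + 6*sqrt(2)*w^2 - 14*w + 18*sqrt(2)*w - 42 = (w + 3)*(w - sqrt(2))*(w + 7*sqrt(2))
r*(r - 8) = r^2 - 8*r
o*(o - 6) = o^2 - 6*o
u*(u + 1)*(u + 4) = u^3 + 5*u^2 + 4*u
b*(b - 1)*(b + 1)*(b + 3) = b^4 + 3*b^3 - b^2 - 3*b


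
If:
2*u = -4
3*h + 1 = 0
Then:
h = -1/3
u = -2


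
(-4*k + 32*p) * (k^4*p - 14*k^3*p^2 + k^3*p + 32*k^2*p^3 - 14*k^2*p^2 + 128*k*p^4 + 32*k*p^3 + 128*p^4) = -4*k^5*p + 88*k^4*p^2 - 4*k^4*p - 576*k^3*p^3 + 88*k^3*p^2 + 512*k^2*p^4 - 576*k^2*p^3 + 4096*k*p^5 + 512*k*p^4 + 4096*p^5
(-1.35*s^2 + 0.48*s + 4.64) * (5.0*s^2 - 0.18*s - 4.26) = -6.75*s^4 + 2.643*s^3 + 28.8646*s^2 - 2.88*s - 19.7664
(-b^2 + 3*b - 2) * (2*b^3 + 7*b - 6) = -2*b^5 + 6*b^4 - 11*b^3 + 27*b^2 - 32*b + 12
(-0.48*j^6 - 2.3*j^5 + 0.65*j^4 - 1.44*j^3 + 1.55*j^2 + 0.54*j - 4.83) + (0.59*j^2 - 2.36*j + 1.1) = -0.48*j^6 - 2.3*j^5 + 0.65*j^4 - 1.44*j^3 + 2.14*j^2 - 1.82*j - 3.73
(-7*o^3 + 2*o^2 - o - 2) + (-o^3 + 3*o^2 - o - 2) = -8*o^3 + 5*o^2 - 2*o - 4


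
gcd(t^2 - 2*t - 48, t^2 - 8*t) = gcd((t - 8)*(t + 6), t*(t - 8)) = t - 8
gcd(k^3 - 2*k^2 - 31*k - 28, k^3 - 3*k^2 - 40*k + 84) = k - 7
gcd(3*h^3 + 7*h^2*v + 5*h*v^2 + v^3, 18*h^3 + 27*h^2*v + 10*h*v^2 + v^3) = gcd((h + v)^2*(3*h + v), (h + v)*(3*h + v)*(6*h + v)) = 3*h^2 + 4*h*v + v^2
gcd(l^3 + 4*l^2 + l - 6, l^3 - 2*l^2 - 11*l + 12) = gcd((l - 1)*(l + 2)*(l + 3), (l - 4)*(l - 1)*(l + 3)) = l^2 + 2*l - 3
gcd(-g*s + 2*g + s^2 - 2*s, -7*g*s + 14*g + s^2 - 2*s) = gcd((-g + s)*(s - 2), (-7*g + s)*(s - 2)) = s - 2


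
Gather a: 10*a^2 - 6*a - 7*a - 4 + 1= 10*a^2 - 13*a - 3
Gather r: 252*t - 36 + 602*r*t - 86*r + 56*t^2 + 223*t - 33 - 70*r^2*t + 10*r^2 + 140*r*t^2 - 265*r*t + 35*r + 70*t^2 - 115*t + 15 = r^2*(10 - 70*t) + r*(140*t^2 + 337*t - 51) + 126*t^2 + 360*t - 54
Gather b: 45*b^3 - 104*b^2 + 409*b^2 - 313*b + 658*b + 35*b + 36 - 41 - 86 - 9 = 45*b^3 + 305*b^2 + 380*b - 100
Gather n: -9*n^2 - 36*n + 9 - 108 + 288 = -9*n^2 - 36*n + 189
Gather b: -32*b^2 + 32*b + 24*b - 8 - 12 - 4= -32*b^2 + 56*b - 24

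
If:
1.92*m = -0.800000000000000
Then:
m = -0.42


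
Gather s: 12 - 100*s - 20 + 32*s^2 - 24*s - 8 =32*s^2 - 124*s - 16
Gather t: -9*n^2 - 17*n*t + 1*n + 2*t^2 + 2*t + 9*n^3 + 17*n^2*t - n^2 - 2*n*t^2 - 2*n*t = 9*n^3 - 10*n^2 + n + t^2*(2 - 2*n) + t*(17*n^2 - 19*n + 2)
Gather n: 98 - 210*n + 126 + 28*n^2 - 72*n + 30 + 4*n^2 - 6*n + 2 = 32*n^2 - 288*n + 256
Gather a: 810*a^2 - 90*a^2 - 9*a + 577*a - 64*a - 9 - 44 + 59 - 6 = 720*a^2 + 504*a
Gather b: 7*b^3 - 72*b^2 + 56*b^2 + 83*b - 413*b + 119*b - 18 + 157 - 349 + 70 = 7*b^3 - 16*b^2 - 211*b - 140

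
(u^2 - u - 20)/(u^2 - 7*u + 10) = (u + 4)/(u - 2)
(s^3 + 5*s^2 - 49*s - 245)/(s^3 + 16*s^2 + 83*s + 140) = (s - 7)/(s + 4)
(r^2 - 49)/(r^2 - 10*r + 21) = (r + 7)/(r - 3)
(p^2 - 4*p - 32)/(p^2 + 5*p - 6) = (p^2 - 4*p - 32)/(p^2 + 5*p - 6)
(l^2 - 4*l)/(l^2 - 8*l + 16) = l/(l - 4)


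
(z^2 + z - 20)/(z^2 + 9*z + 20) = (z - 4)/(z + 4)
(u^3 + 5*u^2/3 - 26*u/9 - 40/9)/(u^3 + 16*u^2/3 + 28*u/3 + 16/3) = (u - 5/3)/(u + 2)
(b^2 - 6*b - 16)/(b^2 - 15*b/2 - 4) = 2*(b + 2)/(2*b + 1)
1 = 1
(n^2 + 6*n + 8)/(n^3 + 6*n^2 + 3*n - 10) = (n + 4)/(n^2 + 4*n - 5)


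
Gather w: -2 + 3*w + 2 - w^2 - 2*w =-w^2 + w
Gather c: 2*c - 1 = 2*c - 1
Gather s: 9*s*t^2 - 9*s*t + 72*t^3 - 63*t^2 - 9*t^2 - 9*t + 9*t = s*(9*t^2 - 9*t) + 72*t^3 - 72*t^2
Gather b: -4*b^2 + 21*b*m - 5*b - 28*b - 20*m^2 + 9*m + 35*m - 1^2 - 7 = -4*b^2 + b*(21*m - 33) - 20*m^2 + 44*m - 8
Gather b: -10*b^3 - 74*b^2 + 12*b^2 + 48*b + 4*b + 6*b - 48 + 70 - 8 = -10*b^3 - 62*b^2 + 58*b + 14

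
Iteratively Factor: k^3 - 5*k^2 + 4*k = (k)*(k^2 - 5*k + 4) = k*(k - 1)*(k - 4)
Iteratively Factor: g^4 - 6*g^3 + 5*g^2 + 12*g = (g)*(g^3 - 6*g^2 + 5*g + 12) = g*(g - 3)*(g^2 - 3*g - 4) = g*(g - 4)*(g - 3)*(g + 1)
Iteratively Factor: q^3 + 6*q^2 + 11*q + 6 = (q + 1)*(q^2 + 5*q + 6) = (q + 1)*(q + 3)*(q + 2)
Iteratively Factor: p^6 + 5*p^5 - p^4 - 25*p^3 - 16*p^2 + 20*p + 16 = (p + 2)*(p^5 + 3*p^4 - 7*p^3 - 11*p^2 + 6*p + 8) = (p - 1)*(p + 2)*(p^4 + 4*p^3 - 3*p^2 - 14*p - 8) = (p - 1)*(p + 1)*(p + 2)*(p^3 + 3*p^2 - 6*p - 8) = (p - 1)*(p + 1)^2*(p + 2)*(p^2 + 2*p - 8) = (p - 2)*(p - 1)*(p + 1)^2*(p + 2)*(p + 4)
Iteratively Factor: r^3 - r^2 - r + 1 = (r - 1)*(r^2 - 1) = (r - 1)*(r + 1)*(r - 1)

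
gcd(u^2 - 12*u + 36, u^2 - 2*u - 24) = u - 6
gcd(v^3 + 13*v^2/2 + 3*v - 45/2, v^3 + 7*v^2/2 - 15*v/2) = v^2 + 7*v/2 - 15/2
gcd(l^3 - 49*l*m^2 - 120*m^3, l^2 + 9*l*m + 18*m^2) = l + 3*m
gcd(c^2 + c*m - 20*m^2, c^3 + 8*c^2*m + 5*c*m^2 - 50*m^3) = c + 5*m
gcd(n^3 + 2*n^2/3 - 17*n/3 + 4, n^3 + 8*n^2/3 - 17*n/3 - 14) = n + 3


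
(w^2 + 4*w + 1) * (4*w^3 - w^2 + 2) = 4*w^5 + 15*w^4 + w^2 + 8*w + 2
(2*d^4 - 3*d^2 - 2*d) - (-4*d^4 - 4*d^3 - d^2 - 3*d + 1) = 6*d^4 + 4*d^3 - 2*d^2 + d - 1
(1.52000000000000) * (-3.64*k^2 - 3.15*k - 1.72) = -5.5328*k^2 - 4.788*k - 2.6144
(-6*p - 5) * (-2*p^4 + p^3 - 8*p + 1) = 12*p^5 + 4*p^4 - 5*p^3 + 48*p^2 + 34*p - 5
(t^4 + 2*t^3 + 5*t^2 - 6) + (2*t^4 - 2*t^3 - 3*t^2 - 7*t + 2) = 3*t^4 + 2*t^2 - 7*t - 4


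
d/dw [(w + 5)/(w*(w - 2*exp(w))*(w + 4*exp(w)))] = (-w*(w + 5)*(w - 2*exp(w))*(4*exp(w) + 1) + w*(w + 5)*(w + 4*exp(w))*(2*exp(w) - 1) + w*(w - 2*exp(w))*(w + 4*exp(w)) - (w + 5)*(w - 2*exp(w))*(w + 4*exp(w)))/(w^2*(w - 2*exp(w))^2*(w + 4*exp(w))^2)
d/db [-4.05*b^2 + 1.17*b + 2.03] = 1.17 - 8.1*b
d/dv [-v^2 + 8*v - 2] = 8 - 2*v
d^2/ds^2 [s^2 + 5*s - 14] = 2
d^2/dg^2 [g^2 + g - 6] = 2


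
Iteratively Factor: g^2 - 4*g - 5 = (g - 5)*(g + 1)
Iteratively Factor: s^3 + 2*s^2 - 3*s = (s - 1)*(s^2 + 3*s) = (s - 1)*(s + 3)*(s)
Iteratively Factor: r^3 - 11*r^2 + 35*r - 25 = (r - 1)*(r^2 - 10*r + 25) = (r - 5)*(r - 1)*(r - 5)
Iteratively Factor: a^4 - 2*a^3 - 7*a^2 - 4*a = (a + 1)*(a^3 - 3*a^2 - 4*a) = a*(a + 1)*(a^2 - 3*a - 4) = a*(a + 1)^2*(a - 4)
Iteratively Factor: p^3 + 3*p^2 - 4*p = (p - 1)*(p^2 + 4*p) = (p - 1)*(p + 4)*(p)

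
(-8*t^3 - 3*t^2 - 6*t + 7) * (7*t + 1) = -56*t^4 - 29*t^3 - 45*t^2 + 43*t + 7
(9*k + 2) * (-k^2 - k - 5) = -9*k^3 - 11*k^2 - 47*k - 10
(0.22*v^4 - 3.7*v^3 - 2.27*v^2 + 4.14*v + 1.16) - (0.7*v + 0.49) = 0.22*v^4 - 3.7*v^3 - 2.27*v^2 + 3.44*v + 0.67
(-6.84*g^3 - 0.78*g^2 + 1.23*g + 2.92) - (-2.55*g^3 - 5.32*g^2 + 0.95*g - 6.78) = -4.29*g^3 + 4.54*g^2 + 0.28*g + 9.7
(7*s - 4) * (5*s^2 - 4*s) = 35*s^3 - 48*s^2 + 16*s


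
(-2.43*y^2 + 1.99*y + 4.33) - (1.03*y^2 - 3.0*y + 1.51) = -3.46*y^2 + 4.99*y + 2.82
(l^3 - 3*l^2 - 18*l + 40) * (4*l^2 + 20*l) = 4*l^5 + 8*l^4 - 132*l^3 - 200*l^2 + 800*l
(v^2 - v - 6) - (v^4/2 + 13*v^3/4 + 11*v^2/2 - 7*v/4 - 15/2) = -v^4/2 - 13*v^3/4 - 9*v^2/2 + 3*v/4 + 3/2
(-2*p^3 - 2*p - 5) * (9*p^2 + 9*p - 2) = -18*p^5 - 18*p^4 - 14*p^3 - 63*p^2 - 41*p + 10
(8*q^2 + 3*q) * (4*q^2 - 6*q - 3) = 32*q^4 - 36*q^3 - 42*q^2 - 9*q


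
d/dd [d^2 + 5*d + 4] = 2*d + 5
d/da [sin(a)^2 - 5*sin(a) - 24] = (2*sin(a) - 5)*cos(a)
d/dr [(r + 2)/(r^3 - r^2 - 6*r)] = (3 - 2*r)/(r^2*(r^2 - 6*r + 9))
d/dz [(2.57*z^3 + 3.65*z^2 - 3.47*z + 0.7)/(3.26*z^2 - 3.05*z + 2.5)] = (8.3782*z^4 - 15.677*z^3 + 19.4547*z^2 + 13.686*z - 6.54)/(10.6276*z^4 - 19.886*z^3 + 25.6025*z^2 - 15.25*z + 6.25)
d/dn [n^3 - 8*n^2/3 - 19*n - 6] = 3*n^2 - 16*n/3 - 19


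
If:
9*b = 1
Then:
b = 1/9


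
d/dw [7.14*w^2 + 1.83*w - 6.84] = 14.28*w + 1.83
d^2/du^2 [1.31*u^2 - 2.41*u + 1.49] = 2.62000000000000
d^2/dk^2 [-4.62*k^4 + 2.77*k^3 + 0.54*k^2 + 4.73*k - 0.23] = -55.44*k^2 + 16.62*k + 1.08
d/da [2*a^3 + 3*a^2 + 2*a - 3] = 6*a^2 + 6*a + 2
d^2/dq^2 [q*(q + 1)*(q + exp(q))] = q^2*exp(q) + 5*q*exp(q) + 6*q + 4*exp(q) + 2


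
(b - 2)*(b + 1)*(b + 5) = b^3 + 4*b^2 - 7*b - 10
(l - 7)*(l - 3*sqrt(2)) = l^2 - 7*l - 3*sqrt(2)*l + 21*sqrt(2)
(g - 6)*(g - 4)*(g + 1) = g^3 - 9*g^2 + 14*g + 24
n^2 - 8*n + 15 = (n - 5)*(n - 3)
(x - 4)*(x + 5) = x^2 + x - 20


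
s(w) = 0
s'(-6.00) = 0.00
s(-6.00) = 0.00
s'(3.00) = 0.00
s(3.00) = 0.00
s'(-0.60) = 0.00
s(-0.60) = 0.00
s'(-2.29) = 0.00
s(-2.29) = 0.00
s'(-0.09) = 0.00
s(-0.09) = 0.00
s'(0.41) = 0.00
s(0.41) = 0.00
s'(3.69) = 0.00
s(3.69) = 0.00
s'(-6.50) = 0.00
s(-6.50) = 0.00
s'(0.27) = 0.00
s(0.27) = 0.00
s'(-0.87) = 0.00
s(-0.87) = 0.00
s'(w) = 0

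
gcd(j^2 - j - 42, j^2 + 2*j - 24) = j + 6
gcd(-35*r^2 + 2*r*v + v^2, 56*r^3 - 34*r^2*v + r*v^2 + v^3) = 7*r + v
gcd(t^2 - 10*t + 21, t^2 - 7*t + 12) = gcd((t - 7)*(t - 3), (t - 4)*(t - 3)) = t - 3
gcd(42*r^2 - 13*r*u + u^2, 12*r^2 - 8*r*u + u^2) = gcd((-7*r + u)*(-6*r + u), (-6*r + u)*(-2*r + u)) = 6*r - u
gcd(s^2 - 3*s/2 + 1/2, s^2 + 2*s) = 1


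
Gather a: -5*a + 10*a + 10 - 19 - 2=5*a - 11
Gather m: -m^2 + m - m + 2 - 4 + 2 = -m^2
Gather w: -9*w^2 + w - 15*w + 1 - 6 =-9*w^2 - 14*w - 5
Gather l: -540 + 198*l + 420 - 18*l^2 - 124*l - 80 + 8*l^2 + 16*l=-10*l^2 + 90*l - 200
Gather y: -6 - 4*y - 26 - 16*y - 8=-20*y - 40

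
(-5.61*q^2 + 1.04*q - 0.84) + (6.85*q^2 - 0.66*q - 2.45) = 1.24*q^2 + 0.38*q - 3.29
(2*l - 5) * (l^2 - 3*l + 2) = 2*l^3 - 11*l^2 + 19*l - 10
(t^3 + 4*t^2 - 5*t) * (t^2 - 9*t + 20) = t^5 - 5*t^4 - 21*t^3 + 125*t^2 - 100*t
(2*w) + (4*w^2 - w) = 4*w^2 + w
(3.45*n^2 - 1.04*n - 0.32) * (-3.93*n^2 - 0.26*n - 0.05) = -13.5585*n^4 + 3.1902*n^3 + 1.3555*n^2 + 0.1352*n + 0.016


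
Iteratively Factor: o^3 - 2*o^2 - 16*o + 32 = (o - 2)*(o^2 - 16) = (o - 2)*(o + 4)*(o - 4)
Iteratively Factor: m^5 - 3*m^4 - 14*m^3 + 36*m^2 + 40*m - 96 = (m + 3)*(m^4 - 6*m^3 + 4*m^2 + 24*m - 32) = (m - 2)*(m + 3)*(m^3 - 4*m^2 - 4*m + 16) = (m - 4)*(m - 2)*(m + 3)*(m^2 - 4) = (m - 4)*(m - 2)^2*(m + 3)*(m + 2)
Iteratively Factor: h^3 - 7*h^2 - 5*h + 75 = (h - 5)*(h^2 - 2*h - 15) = (h - 5)^2*(h + 3)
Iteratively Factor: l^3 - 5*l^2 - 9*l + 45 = (l - 3)*(l^2 - 2*l - 15) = (l - 3)*(l + 3)*(l - 5)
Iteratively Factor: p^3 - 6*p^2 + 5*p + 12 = (p - 4)*(p^2 - 2*p - 3) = (p - 4)*(p + 1)*(p - 3)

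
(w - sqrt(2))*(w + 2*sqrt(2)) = w^2 + sqrt(2)*w - 4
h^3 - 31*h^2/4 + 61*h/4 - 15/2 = (h - 5)*(h - 2)*(h - 3/4)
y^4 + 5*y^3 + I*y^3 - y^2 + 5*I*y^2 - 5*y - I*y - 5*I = (y - 1)*(y + 1)*(y + 5)*(y + I)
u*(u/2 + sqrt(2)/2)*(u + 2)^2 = u^4/2 + sqrt(2)*u^3/2 + 2*u^3 + 2*u^2 + 2*sqrt(2)*u^2 + 2*sqrt(2)*u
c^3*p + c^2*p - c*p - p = (c - 1)*(c + 1)*(c*p + p)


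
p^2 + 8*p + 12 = (p + 2)*(p + 6)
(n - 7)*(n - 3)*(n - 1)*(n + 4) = n^4 - 7*n^3 - 13*n^2 + 103*n - 84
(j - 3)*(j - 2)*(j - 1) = j^3 - 6*j^2 + 11*j - 6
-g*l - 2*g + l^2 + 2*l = (-g + l)*(l + 2)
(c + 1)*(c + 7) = c^2 + 8*c + 7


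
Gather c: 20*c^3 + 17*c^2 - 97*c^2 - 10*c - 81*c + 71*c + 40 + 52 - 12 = 20*c^3 - 80*c^2 - 20*c + 80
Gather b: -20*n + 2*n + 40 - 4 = 36 - 18*n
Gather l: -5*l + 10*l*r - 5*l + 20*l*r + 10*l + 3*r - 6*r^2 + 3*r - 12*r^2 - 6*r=30*l*r - 18*r^2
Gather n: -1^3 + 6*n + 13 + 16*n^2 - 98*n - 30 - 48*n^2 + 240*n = -32*n^2 + 148*n - 18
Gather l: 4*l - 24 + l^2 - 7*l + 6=l^2 - 3*l - 18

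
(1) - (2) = -1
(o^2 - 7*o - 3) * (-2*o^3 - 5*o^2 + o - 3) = -2*o^5 + 9*o^4 + 42*o^3 + 5*o^2 + 18*o + 9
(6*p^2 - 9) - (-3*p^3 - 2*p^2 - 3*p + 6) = 3*p^3 + 8*p^2 + 3*p - 15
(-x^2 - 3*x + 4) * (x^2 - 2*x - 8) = -x^4 - x^3 + 18*x^2 + 16*x - 32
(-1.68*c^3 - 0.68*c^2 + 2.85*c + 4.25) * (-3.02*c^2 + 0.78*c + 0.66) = 5.0736*c^5 + 0.7432*c^4 - 10.2462*c^3 - 11.0608*c^2 + 5.196*c + 2.805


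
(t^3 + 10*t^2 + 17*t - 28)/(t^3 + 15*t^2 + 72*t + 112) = (t - 1)/(t + 4)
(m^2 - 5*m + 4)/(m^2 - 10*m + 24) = (m - 1)/(m - 6)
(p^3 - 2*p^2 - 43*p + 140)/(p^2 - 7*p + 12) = (p^2 + 2*p - 35)/(p - 3)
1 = 1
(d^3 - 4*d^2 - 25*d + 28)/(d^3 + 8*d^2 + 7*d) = (d^3 - 4*d^2 - 25*d + 28)/(d*(d^2 + 8*d + 7))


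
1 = 1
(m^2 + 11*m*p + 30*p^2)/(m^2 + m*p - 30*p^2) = (-m - 5*p)/(-m + 5*p)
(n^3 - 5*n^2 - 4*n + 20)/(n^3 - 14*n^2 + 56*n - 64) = (n^2 - 3*n - 10)/(n^2 - 12*n + 32)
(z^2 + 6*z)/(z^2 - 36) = z/(z - 6)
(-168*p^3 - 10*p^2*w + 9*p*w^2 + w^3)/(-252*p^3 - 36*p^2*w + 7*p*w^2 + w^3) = (4*p - w)/(6*p - w)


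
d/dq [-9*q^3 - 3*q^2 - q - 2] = -27*q^2 - 6*q - 1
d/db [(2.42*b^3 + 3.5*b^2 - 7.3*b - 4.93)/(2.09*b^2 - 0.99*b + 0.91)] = (5.0578*b^4 - 4.7916*b^3 + 18.3986*b^2 + 26.9774*b - 11.5237)/(4.3681*b^4 - 4.1382*b^3 + 4.7839*b^2 - 1.8018*b + 0.8281)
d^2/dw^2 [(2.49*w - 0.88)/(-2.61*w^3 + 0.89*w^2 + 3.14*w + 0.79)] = (-101.772774*w^5 + 106.639902*w^4 - 77.464182*w^3 - 100.698996*w^2 + 36.146634*w + 28.468828)/(17.779581*w^9 - 18.188307*w^8 - 57.967839*w^7 + 26.91379*w^6 + 80.749632*w^5 + 10.643787*w^4 - 39.318845*w^3 - 25.033599*w^2 - 5.879022*w - 0.493039)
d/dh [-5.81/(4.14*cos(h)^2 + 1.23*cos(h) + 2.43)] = -(48.1068*cos(h) + 7.1463)*sin(h)/(4.14*cos(h)^2 + 1.23*cos(h) + 2.43)^2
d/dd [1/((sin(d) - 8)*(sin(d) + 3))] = (5 - 2*sin(d))*cos(d)/((sin(d) - 8)^2*(sin(d) + 3)^2)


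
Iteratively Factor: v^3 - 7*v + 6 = (v - 2)*(v^2 + 2*v - 3) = (v - 2)*(v + 3)*(v - 1)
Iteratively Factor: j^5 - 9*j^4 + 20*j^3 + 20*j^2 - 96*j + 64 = (j - 1)*(j^4 - 8*j^3 + 12*j^2 + 32*j - 64) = (j - 4)*(j - 1)*(j^3 - 4*j^2 - 4*j + 16) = (j - 4)*(j - 2)*(j - 1)*(j^2 - 2*j - 8) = (j - 4)^2*(j - 2)*(j - 1)*(j + 2)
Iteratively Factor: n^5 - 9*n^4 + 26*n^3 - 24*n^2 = (n - 2)*(n^4 - 7*n^3 + 12*n^2) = n*(n - 2)*(n^3 - 7*n^2 + 12*n) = n^2*(n - 2)*(n^2 - 7*n + 12) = n^2*(n - 3)*(n - 2)*(n - 4)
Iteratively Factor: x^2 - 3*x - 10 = (x + 2)*(x - 5)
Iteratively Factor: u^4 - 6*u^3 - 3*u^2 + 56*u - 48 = (u + 3)*(u^3 - 9*u^2 + 24*u - 16) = (u - 4)*(u + 3)*(u^2 - 5*u + 4) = (u - 4)^2*(u + 3)*(u - 1)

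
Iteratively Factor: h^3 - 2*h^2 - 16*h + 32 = (h - 4)*(h^2 + 2*h - 8) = (h - 4)*(h + 4)*(h - 2)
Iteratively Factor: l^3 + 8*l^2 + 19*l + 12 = (l + 1)*(l^2 + 7*l + 12) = (l + 1)*(l + 3)*(l + 4)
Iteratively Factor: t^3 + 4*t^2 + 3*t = (t + 3)*(t^2 + t) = t*(t + 3)*(t + 1)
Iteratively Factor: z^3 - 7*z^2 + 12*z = (z - 4)*(z^2 - 3*z) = z*(z - 4)*(z - 3)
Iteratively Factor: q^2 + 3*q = (q)*(q + 3)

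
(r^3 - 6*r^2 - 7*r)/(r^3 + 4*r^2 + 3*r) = (r - 7)/(r + 3)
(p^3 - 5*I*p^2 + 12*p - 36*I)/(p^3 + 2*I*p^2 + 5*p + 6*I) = (p - 6*I)/(p + I)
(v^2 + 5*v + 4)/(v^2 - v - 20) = (v + 1)/(v - 5)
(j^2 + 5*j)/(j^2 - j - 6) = j*(j + 5)/(j^2 - j - 6)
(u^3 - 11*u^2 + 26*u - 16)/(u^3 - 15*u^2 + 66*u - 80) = (u - 1)/(u - 5)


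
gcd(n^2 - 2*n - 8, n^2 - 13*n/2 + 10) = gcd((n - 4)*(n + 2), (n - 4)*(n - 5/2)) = n - 4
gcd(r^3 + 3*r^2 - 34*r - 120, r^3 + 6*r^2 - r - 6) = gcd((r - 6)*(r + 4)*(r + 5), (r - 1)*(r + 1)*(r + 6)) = 1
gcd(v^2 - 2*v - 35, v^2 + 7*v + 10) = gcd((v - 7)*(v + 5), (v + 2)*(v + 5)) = v + 5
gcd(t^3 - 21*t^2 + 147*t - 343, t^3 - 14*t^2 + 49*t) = t^2 - 14*t + 49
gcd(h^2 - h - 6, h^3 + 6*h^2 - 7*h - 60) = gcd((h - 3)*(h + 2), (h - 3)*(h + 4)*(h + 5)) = h - 3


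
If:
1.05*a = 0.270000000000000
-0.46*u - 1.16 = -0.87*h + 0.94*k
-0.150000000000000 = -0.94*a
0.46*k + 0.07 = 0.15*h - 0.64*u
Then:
No Solution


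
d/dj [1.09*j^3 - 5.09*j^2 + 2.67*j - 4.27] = 3.27*j^2 - 10.18*j + 2.67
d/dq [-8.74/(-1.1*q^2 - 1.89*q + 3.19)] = (-19.228*q - 16.5186)/(1.1*q^2 + 1.89*q - 3.19)^2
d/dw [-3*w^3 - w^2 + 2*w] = -9*w^2 - 2*w + 2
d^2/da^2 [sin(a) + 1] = -sin(a)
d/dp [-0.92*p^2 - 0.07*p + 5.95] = -1.84*p - 0.07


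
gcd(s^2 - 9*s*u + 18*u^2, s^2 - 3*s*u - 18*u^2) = s - 6*u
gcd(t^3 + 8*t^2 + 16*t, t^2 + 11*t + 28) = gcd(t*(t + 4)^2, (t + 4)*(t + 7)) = t + 4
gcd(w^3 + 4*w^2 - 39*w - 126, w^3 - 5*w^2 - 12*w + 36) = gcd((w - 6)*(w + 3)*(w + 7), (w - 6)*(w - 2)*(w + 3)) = w^2 - 3*w - 18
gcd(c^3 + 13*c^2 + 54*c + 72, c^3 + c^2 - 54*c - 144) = c^2 + 9*c + 18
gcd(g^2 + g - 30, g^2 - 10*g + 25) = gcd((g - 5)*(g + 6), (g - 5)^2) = g - 5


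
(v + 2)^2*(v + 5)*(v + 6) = v^4 + 15*v^3 + 78*v^2 + 164*v + 120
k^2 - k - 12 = (k - 4)*(k + 3)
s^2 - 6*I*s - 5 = (s - 5*I)*(s - I)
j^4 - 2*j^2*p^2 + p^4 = (-j + p)^2*(j + p)^2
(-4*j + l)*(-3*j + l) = 12*j^2 - 7*j*l + l^2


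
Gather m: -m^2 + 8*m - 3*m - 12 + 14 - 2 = -m^2 + 5*m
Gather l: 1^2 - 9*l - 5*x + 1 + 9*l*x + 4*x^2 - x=l*(9*x - 9) + 4*x^2 - 6*x + 2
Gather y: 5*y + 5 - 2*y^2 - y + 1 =-2*y^2 + 4*y + 6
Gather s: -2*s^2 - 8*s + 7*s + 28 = -2*s^2 - s + 28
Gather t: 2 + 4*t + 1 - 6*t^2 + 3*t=-6*t^2 + 7*t + 3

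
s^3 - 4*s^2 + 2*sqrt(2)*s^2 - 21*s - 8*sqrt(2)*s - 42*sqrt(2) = (s - 7)*(s + 3)*(s + 2*sqrt(2))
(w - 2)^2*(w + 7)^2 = w^4 + 10*w^3 - 3*w^2 - 140*w + 196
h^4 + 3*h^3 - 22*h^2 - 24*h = h*(h - 4)*(h + 1)*(h + 6)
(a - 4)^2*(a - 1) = a^3 - 9*a^2 + 24*a - 16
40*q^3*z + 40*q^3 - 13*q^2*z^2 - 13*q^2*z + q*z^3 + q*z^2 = (-8*q + z)*(-5*q + z)*(q*z + q)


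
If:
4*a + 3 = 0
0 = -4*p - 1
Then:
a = -3/4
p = -1/4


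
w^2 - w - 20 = (w - 5)*(w + 4)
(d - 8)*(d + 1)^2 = d^3 - 6*d^2 - 15*d - 8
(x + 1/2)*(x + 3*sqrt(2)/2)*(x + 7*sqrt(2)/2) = x^3 + x^2/2 + 5*sqrt(2)*x^2 + 5*sqrt(2)*x/2 + 21*x/2 + 21/4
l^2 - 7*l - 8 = (l - 8)*(l + 1)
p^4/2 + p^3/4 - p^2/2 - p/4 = p*(p/2 + 1/4)*(p - 1)*(p + 1)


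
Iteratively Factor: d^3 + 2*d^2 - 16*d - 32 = (d + 2)*(d^2 - 16) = (d + 2)*(d + 4)*(d - 4)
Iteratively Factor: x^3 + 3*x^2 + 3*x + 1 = (x + 1)*(x^2 + 2*x + 1) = (x + 1)^2*(x + 1)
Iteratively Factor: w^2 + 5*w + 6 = (w + 2)*(w + 3)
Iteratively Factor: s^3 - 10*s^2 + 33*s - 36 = (s - 4)*(s^2 - 6*s + 9) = (s - 4)*(s - 3)*(s - 3)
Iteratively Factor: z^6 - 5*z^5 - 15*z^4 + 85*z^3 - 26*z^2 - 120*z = (z)*(z^5 - 5*z^4 - 15*z^3 + 85*z^2 - 26*z - 120) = z*(z - 2)*(z^4 - 3*z^3 - 21*z^2 + 43*z + 60) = z*(z - 2)*(z + 4)*(z^3 - 7*z^2 + 7*z + 15) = z*(z - 3)*(z - 2)*(z + 4)*(z^2 - 4*z - 5) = z*(z - 5)*(z - 3)*(z - 2)*(z + 4)*(z + 1)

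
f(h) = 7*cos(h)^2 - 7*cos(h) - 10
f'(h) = -14*sin(h)*cos(h) + 7*sin(h)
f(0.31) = -10.32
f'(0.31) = -1.93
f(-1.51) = -10.40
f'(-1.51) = -6.14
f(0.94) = -11.69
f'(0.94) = -1.02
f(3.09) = 3.97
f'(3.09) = 1.08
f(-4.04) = -2.92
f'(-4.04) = 12.30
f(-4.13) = -4.03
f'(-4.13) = 12.28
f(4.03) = -2.80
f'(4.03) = -12.28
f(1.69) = -9.07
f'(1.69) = 8.60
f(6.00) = -10.27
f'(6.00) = 1.80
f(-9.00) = 2.19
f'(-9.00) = -8.14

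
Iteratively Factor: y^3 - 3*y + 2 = (y - 1)*(y^2 + y - 2) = (y - 1)*(y + 2)*(y - 1)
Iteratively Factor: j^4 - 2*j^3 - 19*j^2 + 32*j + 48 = (j - 3)*(j^3 + j^2 - 16*j - 16) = (j - 3)*(j + 1)*(j^2 - 16) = (j - 3)*(j + 1)*(j + 4)*(j - 4)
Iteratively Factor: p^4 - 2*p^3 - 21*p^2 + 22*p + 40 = (p + 1)*(p^3 - 3*p^2 - 18*p + 40) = (p + 1)*(p + 4)*(p^2 - 7*p + 10) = (p - 5)*(p + 1)*(p + 4)*(p - 2)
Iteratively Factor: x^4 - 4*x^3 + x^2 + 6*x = (x - 3)*(x^3 - x^2 - 2*x) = (x - 3)*(x - 2)*(x^2 + x) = x*(x - 3)*(x - 2)*(x + 1)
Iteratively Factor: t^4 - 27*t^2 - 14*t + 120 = (t - 5)*(t^3 + 5*t^2 - 2*t - 24) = (t - 5)*(t - 2)*(t^2 + 7*t + 12) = (t - 5)*(t - 2)*(t + 4)*(t + 3)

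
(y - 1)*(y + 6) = y^2 + 5*y - 6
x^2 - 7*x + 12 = (x - 4)*(x - 3)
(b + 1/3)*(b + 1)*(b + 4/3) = b^3 + 8*b^2/3 + 19*b/9 + 4/9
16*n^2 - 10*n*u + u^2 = (-8*n + u)*(-2*n + u)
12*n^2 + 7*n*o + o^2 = (3*n + o)*(4*n + o)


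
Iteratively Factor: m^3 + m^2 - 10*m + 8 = (m - 1)*(m^2 + 2*m - 8) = (m - 2)*(m - 1)*(m + 4)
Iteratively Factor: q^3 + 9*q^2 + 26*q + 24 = (q + 2)*(q^2 + 7*q + 12) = (q + 2)*(q + 3)*(q + 4)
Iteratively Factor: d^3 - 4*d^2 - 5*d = (d)*(d^2 - 4*d - 5) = d*(d - 5)*(d + 1)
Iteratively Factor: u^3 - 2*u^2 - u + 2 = (u - 2)*(u^2 - 1) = (u - 2)*(u - 1)*(u + 1)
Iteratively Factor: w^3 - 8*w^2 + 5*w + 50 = (w - 5)*(w^2 - 3*w - 10) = (w - 5)^2*(w + 2)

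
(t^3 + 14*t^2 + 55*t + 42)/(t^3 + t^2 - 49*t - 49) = (t + 6)/(t - 7)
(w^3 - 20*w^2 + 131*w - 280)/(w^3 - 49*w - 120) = (w^2 - 12*w + 35)/(w^2 + 8*w + 15)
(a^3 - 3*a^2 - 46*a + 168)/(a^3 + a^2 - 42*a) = (a - 4)/a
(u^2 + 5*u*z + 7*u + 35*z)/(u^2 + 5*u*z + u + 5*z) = (u + 7)/(u + 1)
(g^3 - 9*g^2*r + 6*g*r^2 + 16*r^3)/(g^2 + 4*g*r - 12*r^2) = (g^2 - 7*g*r - 8*r^2)/(g + 6*r)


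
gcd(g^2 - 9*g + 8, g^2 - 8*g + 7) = g - 1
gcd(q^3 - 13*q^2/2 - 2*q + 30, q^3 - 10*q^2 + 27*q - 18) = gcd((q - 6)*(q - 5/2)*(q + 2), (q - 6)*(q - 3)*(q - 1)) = q - 6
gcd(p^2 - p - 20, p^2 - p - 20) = p^2 - p - 20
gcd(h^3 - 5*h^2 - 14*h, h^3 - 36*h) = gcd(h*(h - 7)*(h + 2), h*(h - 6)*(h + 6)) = h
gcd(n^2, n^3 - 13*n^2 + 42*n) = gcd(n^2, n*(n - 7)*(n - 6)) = n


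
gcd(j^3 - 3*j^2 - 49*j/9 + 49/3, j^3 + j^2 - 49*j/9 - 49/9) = j^2 - 49/9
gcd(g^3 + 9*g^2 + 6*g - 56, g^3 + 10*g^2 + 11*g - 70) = g^2 + 5*g - 14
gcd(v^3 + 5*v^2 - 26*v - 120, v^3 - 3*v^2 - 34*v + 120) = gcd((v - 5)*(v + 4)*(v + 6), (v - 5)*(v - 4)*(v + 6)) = v^2 + v - 30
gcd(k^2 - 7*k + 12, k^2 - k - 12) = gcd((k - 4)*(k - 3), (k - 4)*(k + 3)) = k - 4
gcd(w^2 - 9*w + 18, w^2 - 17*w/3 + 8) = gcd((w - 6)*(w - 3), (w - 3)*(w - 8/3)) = w - 3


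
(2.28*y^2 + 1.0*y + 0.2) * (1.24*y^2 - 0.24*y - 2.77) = 2.8272*y^4 + 0.6928*y^3 - 6.3076*y^2 - 2.818*y - 0.554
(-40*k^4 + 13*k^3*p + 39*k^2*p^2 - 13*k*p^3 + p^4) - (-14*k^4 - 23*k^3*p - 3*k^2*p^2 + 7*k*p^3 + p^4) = -26*k^4 + 36*k^3*p + 42*k^2*p^2 - 20*k*p^3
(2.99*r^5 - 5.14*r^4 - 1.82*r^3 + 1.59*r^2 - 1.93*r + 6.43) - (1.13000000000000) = 2.99*r^5 - 5.14*r^4 - 1.82*r^3 + 1.59*r^2 - 1.93*r + 5.3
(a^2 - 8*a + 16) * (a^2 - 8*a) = a^4 - 16*a^3 + 80*a^2 - 128*a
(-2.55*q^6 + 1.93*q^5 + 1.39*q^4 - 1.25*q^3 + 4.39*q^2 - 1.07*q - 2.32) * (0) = 0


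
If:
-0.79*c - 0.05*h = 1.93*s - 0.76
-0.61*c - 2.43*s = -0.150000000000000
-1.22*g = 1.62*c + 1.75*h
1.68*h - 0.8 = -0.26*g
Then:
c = 1.91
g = -4.15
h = 1.12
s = -0.42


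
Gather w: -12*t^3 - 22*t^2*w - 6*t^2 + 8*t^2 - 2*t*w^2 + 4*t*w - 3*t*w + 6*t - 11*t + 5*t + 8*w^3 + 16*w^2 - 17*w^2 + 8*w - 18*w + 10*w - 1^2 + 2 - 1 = -12*t^3 + 2*t^2 + 8*w^3 + w^2*(-2*t - 1) + w*(-22*t^2 + t)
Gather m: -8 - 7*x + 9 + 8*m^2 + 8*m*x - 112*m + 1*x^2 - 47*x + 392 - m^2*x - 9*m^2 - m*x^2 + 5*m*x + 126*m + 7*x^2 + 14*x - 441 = m^2*(-x - 1) + m*(-x^2 + 13*x + 14) + 8*x^2 - 40*x - 48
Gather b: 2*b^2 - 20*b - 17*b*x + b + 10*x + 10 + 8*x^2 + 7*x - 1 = 2*b^2 + b*(-17*x - 19) + 8*x^2 + 17*x + 9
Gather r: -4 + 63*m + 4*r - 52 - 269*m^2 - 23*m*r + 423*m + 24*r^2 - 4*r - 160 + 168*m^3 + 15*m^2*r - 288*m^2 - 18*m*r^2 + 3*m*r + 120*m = 168*m^3 - 557*m^2 + 606*m + r^2*(24 - 18*m) + r*(15*m^2 - 20*m) - 216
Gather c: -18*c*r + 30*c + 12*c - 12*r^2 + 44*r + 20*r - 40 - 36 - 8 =c*(42 - 18*r) - 12*r^2 + 64*r - 84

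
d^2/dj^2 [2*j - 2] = 0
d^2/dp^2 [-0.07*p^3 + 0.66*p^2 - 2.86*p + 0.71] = 1.32 - 0.42*p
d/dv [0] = 0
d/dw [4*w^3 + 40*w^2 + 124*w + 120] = 12*w^2 + 80*w + 124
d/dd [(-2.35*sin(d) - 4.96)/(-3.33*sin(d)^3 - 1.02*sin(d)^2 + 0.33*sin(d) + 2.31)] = (-21.85665*sin(d) + 3.91275*sin(3*d) + 25.9737*cos(2*d) - 29.7654)*cos(d)/(3.33*sin(d)^3 + 1.02*sin(d)^2 - 0.33*sin(d) - 2.31)^2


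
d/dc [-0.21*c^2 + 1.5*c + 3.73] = 1.5 - 0.42*c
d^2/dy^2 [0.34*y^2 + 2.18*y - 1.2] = 0.680000000000000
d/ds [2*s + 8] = 2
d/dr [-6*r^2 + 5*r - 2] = 5 - 12*r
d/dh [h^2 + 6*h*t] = 2*h + 6*t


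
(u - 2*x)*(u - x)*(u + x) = u^3 - 2*u^2*x - u*x^2 + 2*x^3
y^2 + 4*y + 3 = (y + 1)*(y + 3)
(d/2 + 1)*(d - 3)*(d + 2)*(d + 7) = d^4/2 + 4*d^3 - d^2/2 - 34*d - 42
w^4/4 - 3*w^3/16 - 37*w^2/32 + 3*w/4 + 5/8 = (w/4 + 1/2)*(w - 2)*(w - 5/4)*(w + 1/2)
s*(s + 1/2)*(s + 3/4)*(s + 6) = s^4 + 29*s^3/4 + 63*s^2/8 + 9*s/4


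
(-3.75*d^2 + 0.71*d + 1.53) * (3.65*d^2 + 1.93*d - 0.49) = -13.6875*d^4 - 4.646*d^3 + 8.7923*d^2 + 2.605*d - 0.7497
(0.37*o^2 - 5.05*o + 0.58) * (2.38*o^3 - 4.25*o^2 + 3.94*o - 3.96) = 0.8806*o^5 - 13.5915*o^4 + 24.3007*o^3 - 23.8272*o^2 + 22.2832*o - 2.2968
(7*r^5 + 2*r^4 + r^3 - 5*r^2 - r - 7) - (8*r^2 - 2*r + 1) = 7*r^5 + 2*r^4 + r^3 - 13*r^2 + r - 8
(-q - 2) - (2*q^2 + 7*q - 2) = -2*q^2 - 8*q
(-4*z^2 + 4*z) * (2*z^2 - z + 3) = -8*z^4 + 12*z^3 - 16*z^2 + 12*z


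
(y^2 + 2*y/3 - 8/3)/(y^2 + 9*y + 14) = (y - 4/3)/(y + 7)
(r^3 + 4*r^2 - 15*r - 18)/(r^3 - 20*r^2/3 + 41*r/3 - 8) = 3*(r^2 + 7*r + 6)/(3*r^2 - 11*r + 8)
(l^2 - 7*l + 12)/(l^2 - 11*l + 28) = (l - 3)/(l - 7)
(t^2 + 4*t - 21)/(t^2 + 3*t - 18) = (t + 7)/(t + 6)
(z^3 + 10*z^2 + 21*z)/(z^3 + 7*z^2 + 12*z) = (z + 7)/(z + 4)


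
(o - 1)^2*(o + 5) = o^3 + 3*o^2 - 9*o + 5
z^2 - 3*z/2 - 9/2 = (z - 3)*(z + 3/2)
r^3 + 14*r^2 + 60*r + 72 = (r + 2)*(r + 6)^2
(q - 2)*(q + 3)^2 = q^3 + 4*q^2 - 3*q - 18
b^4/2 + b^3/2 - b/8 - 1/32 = (b/2 + 1/4)*(b - 1/2)*(b + 1/2)^2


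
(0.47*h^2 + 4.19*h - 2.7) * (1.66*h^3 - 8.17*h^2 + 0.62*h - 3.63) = 0.7802*h^5 + 3.1155*h^4 - 38.4229*h^3 + 22.9507*h^2 - 16.8837*h + 9.801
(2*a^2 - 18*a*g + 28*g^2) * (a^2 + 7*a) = 2*a^4 - 18*a^3*g + 14*a^3 + 28*a^2*g^2 - 126*a^2*g + 196*a*g^2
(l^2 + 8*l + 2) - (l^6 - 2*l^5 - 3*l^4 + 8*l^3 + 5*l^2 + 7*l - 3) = -l^6 + 2*l^5 + 3*l^4 - 8*l^3 - 4*l^2 + l + 5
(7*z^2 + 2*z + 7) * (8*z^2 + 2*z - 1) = 56*z^4 + 30*z^3 + 53*z^2 + 12*z - 7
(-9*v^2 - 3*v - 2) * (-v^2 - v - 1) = 9*v^4 + 12*v^3 + 14*v^2 + 5*v + 2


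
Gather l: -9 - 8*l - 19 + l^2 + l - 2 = l^2 - 7*l - 30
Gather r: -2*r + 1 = 1 - 2*r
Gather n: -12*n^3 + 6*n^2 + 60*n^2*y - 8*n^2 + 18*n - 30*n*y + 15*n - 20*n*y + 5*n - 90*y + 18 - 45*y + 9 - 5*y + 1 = -12*n^3 + n^2*(60*y - 2) + n*(38 - 50*y) - 140*y + 28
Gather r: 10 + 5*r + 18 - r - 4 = 4*r + 24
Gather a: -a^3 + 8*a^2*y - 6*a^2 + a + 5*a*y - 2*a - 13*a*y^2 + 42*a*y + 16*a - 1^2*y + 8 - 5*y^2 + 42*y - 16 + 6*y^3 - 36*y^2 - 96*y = -a^3 + a^2*(8*y - 6) + a*(-13*y^2 + 47*y + 15) + 6*y^3 - 41*y^2 - 55*y - 8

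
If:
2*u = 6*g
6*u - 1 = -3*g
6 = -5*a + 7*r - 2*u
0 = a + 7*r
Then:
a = -22/21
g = 1/21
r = 22/147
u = 1/7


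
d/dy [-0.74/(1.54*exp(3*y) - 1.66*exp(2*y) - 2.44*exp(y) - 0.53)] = (3.4188*exp(2*y) - 2.4568*exp(y) - 1.8056)*exp(y)/(-1.54*exp(3*y) + 1.66*exp(2*y) + 2.44*exp(y) + 0.53)^2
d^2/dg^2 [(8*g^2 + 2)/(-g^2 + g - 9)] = 4*(-4*g^3 + 105*g^2 + 3*g - 316)/(g^6 - 3*g^5 + 30*g^4 - 55*g^3 + 270*g^2 - 243*g + 729)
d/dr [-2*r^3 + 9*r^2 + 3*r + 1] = -6*r^2 + 18*r + 3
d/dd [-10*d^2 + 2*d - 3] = 2 - 20*d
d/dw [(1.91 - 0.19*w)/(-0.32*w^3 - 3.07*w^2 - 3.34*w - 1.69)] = (-0.1216*w^3 + 1.2503*w^2 + 11.7274*w + 6.7005)/(0.1024*w^6 + 1.9648*w^5 + 11.5625*w^4 + 21.5892*w^3 + 21.5322*w^2 + 11.2892*w + 2.8561)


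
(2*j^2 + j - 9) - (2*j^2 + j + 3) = -12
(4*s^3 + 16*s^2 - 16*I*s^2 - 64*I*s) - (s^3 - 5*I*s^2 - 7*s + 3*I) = 3*s^3 + 16*s^2 - 11*I*s^2 + 7*s - 64*I*s - 3*I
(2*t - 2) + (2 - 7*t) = -5*t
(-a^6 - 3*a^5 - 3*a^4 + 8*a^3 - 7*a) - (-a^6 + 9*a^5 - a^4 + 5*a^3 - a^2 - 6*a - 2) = -12*a^5 - 2*a^4 + 3*a^3 + a^2 - a + 2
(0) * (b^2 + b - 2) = 0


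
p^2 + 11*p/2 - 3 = (p - 1/2)*(p + 6)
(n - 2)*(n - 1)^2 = n^3 - 4*n^2 + 5*n - 2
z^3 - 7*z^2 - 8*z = z*(z - 8)*(z + 1)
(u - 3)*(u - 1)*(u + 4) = u^3 - 13*u + 12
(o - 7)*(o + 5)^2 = o^3 + 3*o^2 - 45*o - 175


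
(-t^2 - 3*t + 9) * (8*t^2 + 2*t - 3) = -8*t^4 - 26*t^3 + 69*t^2 + 27*t - 27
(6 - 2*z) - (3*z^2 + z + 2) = -3*z^2 - 3*z + 4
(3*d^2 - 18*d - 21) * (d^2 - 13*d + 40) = 3*d^4 - 57*d^3 + 333*d^2 - 447*d - 840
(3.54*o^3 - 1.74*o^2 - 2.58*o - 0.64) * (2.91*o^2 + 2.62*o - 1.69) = 10.3014*o^5 + 4.2114*o^4 - 18.0492*o^3 - 5.6814*o^2 + 2.6834*o + 1.0816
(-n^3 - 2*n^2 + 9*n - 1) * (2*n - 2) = -2*n^4 - 2*n^3 + 22*n^2 - 20*n + 2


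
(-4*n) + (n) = -3*n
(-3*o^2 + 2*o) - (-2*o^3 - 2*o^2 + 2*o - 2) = 2*o^3 - o^2 + 2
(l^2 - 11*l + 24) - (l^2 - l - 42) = 66 - 10*l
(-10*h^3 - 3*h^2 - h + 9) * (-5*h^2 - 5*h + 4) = 50*h^5 + 65*h^4 - 20*h^3 - 52*h^2 - 49*h + 36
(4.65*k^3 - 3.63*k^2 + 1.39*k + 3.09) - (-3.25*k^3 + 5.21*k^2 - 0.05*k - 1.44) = 7.9*k^3 - 8.84*k^2 + 1.44*k + 4.53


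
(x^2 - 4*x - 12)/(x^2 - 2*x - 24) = (x + 2)/(x + 4)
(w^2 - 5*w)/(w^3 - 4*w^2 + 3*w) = (w - 5)/(w^2 - 4*w + 3)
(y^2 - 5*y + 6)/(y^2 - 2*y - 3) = (y - 2)/(y + 1)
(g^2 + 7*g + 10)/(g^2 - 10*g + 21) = (g^2 + 7*g + 10)/(g^2 - 10*g + 21)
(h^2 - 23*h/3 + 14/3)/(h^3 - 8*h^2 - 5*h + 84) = (h - 2/3)/(h^2 - h - 12)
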